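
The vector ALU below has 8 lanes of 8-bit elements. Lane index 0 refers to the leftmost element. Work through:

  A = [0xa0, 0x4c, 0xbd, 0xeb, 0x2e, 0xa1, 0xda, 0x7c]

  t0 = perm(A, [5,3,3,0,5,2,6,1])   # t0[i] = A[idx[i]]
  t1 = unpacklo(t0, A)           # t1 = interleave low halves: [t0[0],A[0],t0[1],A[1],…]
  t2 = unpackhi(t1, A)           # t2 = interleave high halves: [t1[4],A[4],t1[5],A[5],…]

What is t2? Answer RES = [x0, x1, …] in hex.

RES = [0xeb, 0x2e, 0xbd, 0xa1, 0xa0, 0xda, 0xeb, 0x7c]

  t0: a1 eb eb a0 a1 bd da 4c
  t1: a1 a0 eb 4c eb bd a0 eb
  t2: eb 2e bd a1 a0 da eb 7c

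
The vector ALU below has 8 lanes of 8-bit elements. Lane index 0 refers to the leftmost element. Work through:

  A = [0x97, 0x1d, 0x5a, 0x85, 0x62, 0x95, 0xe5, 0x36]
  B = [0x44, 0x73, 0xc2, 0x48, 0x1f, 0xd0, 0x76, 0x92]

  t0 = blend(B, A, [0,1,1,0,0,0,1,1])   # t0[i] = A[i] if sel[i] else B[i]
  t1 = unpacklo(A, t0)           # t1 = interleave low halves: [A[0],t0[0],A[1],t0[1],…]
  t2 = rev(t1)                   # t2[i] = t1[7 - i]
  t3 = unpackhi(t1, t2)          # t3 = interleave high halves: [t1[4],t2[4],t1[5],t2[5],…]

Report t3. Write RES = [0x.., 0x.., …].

t0 = [0x44, 0x1d, 0x5a, 0x48, 0x1f, 0xd0, 0xe5, 0x36]
t1 = [0x97, 0x44, 0x1d, 0x1d, 0x5a, 0x5a, 0x85, 0x48]
t2 = [0x48, 0x85, 0x5a, 0x5a, 0x1d, 0x1d, 0x44, 0x97]
t3 = [0x5a, 0x1d, 0x5a, 0x1d, 0x85, 0x44, 0x48, 0x97]

RES = [0x5a, 0x1d, 0x5a, 0x1d, 0x85, 0x44, 0x48, 0x97]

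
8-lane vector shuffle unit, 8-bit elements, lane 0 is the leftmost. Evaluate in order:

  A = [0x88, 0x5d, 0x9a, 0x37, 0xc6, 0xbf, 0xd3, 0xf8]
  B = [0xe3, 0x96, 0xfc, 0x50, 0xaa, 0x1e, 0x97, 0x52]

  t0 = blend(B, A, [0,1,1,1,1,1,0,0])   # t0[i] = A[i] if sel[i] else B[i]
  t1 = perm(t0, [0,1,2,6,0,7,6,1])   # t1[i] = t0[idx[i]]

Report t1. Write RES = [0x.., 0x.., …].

  t0: e3 5d 9a 37 c6 bf 97 52
  t1: e3 5d 9a 97 e3 52 97 5d

RES = [0xe3, 0x5d, 0x9a, 0x97, 0xe3, 0x52, 0x97, 0x5d]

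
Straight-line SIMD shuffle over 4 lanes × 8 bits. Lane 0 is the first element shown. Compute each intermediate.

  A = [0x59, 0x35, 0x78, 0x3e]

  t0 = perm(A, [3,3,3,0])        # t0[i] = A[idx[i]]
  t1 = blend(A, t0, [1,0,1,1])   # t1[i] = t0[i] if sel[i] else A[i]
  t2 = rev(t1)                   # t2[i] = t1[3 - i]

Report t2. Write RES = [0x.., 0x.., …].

RES = [0x59, 0x3e, 0x35, 0x3e]

t0 = [0x3e, 0x3e, 0x3e, 0x59]
t1 = [0x3e, 0x35, 0x3e, 0x59]
t2 = [0x59, 0x3e, 0x35, 0x3e]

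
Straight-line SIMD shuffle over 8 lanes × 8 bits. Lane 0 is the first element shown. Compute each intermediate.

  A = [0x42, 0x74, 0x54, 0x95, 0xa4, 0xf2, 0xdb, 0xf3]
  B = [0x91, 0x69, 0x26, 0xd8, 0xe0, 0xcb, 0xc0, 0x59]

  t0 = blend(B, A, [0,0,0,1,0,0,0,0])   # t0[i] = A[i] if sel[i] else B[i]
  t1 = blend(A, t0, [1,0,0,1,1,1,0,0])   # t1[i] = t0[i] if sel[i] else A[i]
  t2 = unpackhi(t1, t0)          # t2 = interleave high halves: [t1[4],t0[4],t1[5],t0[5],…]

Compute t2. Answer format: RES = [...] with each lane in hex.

RES = [0xe0, 0xe0, 0xcb, 0xcb, 0xdb, 0xc0, 0xf3, 0x59]

→ t0 |91|69|26|95|e0|cb|c0|59|
→ t1 |91|74|54|95|e0|cb|db|f3|
→ t2 |e0|e0|cb|cb|db|c0|f3|59|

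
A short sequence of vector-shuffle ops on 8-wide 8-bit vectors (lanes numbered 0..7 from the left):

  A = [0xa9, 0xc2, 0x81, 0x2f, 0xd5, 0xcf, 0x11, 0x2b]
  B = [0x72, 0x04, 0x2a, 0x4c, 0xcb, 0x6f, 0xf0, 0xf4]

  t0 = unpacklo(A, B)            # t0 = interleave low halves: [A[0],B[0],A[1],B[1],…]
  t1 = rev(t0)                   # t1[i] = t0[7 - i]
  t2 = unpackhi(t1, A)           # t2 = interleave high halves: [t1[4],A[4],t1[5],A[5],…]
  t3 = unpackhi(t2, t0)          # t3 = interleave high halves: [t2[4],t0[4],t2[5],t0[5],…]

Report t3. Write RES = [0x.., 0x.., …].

→ t0 |a9|72|c2|04|81|2a|2f|4c|
→ t1 |4c|2f|2a|81|04|c2|72|a9|
→ t2 |04|d5|c2|cf|72|11|a9|2b|
→ t3 |72|81|11|2a|a9|2f|2b|4c|

RES = [ 0x72  0x81  0x11  0x2a  0xa9  0x2f  0x2b  0x4c ]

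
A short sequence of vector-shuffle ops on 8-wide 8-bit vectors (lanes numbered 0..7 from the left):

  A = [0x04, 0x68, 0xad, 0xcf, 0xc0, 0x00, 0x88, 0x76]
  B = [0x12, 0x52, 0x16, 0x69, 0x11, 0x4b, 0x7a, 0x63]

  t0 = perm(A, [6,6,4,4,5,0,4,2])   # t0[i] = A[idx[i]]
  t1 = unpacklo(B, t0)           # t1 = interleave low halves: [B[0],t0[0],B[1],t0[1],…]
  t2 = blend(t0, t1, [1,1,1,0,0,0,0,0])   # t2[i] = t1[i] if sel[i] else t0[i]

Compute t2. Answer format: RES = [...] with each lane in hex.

→ t0 |88|88|c0|c0|00|04|c0|ad|
→ t1 |12|88|52|88|16|c0|69|c0|
→ t2 |12|88|52|c0|00|04|c0|ad|

RES = [0x12, 0x88, 0x52, 0xc0, 0x00, 0x04, 0xc0, 0xad]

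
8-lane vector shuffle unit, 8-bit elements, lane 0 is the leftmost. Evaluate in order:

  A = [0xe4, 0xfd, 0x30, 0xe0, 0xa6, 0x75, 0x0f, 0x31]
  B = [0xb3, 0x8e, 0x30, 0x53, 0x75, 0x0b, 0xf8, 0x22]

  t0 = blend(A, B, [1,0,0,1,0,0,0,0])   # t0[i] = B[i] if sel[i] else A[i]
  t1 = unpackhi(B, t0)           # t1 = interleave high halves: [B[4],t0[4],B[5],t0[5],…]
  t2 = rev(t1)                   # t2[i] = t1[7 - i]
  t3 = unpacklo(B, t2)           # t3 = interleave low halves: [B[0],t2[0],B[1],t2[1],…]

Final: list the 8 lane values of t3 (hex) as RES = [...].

RES = [0xb3, 0x31, 0x8e, 0x22, 0x30, 0x0f, 0x53, 0xf8]

→ t0 |b3|fd|30|53|a6|75|0f|31|
→ t1 |75|a6|0b|75|f8|0f|22|31|
→ t2 |31|22|0f|f8|75|0b|a6|75|
→ t3 |b3|31|8e|22|30|0f|53|f8|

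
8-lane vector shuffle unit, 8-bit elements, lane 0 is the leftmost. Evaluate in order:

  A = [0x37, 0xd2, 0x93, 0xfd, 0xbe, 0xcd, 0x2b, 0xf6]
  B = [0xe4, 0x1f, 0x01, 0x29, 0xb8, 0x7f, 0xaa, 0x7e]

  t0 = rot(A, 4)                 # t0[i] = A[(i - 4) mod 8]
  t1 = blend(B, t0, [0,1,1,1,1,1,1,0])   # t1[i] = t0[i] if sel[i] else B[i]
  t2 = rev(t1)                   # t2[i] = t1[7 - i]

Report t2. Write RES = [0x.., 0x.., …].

RES = [0x7e, 0x93, 0xd2, 0x37, 0xf6, 0x2b, 0xcd, 0xe4]

t0 = [0xbe, 0xcd, 0x2b, 0xf6, 0x37, 0xd2, 0x93, 0xfd]
t1 = [0xe4, 0xcd, 0x2b, 0xf6, 0x37, 0xd2, 0x93, 0x7e]
t2 = [0x7e, 0x93, 0xd2, 0x37, 0xf6, 0x2b, 0xcd, 0xe4]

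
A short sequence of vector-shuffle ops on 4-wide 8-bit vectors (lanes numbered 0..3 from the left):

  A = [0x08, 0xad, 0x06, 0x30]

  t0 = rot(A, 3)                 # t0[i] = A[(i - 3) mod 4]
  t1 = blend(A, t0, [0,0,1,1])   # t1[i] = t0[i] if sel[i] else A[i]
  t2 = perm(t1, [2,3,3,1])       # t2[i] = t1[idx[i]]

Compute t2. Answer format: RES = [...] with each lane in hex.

  t0: ad 06 30 08
  t1: 08 ad 30 08
  t2: 30 08 08 ad

RES = [ 0x30  0x08  0x08  0xad ]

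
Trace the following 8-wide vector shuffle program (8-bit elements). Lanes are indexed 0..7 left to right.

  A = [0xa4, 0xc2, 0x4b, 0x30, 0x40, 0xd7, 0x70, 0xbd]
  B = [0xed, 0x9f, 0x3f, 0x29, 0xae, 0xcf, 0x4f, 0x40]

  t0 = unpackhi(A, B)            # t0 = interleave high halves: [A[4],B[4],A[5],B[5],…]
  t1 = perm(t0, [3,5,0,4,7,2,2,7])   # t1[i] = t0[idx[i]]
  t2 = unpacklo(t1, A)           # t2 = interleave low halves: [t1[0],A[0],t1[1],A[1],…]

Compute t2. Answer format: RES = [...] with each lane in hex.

  t0: 40 ae d7 cf 70 4f bd 40
  t1: cf 4f 40 70 40 d7 d7 40
  t2: cf a4 4f c2 40 4b 70 30

RES = [ 0xcf  0xa4  0x4f  0xc2  0x40  0x4b  0x70  0x30 ]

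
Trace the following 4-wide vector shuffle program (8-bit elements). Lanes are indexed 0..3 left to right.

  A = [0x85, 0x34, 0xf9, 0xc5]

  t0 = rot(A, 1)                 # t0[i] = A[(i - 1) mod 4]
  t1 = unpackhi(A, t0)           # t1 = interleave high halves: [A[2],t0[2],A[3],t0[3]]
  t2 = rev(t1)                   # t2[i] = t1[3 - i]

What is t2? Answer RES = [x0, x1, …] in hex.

RES = [0xf9, 0xc5, 0x34, 0xf9]

t0 = [0xc5, 0x85, 0x34, 0xf9]
t1 = [0xf9, 0x34, 0xc5, 0xf9]
t2 = [0xf9, 0xc5, 0x34, 0xf9]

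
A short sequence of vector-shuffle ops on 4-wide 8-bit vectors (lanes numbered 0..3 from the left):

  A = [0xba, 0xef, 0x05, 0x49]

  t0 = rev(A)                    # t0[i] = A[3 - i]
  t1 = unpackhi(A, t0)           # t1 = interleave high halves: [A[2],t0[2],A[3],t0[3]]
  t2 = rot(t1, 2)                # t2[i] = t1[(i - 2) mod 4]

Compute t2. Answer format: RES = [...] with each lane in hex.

RES = [ 0x49  0xba  0x05  0xef ]

  t0: 49 05 ef ba
  t1: 05 ef 49 ba
  t2: 49 ba 05 ef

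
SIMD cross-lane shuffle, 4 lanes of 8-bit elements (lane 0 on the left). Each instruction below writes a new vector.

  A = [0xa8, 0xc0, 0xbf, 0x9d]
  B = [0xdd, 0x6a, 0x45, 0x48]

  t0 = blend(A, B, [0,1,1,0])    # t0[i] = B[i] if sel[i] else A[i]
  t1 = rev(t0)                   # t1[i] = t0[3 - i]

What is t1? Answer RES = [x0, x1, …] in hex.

t0 = [0xa8, 0x6a, 0x45, 0x9d]
t1 = [0x9d, 0x45, 0x6a, 0xa8]

RES = [0x9d, 0x45, 0x6a, 0xa8]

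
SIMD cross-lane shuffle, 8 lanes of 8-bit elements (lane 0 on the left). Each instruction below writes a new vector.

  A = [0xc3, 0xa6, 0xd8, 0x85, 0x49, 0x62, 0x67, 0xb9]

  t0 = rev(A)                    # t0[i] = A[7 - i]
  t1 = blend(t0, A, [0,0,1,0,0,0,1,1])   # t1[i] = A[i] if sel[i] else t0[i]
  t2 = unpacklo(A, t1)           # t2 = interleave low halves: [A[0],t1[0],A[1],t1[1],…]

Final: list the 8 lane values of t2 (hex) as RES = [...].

→ t0 |b9|67|62|49|85|d8|a6|c3|
→ t1 |b9|67|d8|49|85|d8|67|b9|
→ t2 |c3|b9|a6|67|d8|d8|85|49|

RES = [ 0xc3  0xb9  0xa6  0x67  0xd8  0xd8  0x85  0x49 ]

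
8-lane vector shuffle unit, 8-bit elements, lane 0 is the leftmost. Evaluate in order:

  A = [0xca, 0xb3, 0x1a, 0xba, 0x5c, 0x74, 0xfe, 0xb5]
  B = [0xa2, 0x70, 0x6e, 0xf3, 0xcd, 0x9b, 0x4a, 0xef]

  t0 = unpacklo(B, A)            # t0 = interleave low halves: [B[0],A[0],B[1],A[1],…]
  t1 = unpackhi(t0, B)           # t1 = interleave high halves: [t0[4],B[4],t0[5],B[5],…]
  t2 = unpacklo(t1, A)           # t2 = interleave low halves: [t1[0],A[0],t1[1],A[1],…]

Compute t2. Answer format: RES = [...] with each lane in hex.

RES = [ 0x6e  0xca  0xcd  0xb3  0x1a  0x1a  0x9b  0xba ]

→ t0 |a2|ca|70|b3|6e|1a|f3|ba|
→ t1 |6e|cd|1a|9b|f3|4a|ba|ef|
→ t2 |6e|ca|cd|b3|1a|1a|9b|ba|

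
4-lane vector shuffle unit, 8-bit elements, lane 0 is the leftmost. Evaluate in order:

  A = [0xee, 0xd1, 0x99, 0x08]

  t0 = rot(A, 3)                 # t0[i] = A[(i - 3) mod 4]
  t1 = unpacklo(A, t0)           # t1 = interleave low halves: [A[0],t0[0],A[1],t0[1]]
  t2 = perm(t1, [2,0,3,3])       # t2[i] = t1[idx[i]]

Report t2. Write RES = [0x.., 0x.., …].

t0 = [0xd1, 0x99, 0x08, 0xee]
t1 = [0xee, 0xd1, 0xd1, 0x99]
t2 = [0xd1, 0xee, 0x99, 0x99]

RES = [0xd1, 0xee, 0x99, 0x99]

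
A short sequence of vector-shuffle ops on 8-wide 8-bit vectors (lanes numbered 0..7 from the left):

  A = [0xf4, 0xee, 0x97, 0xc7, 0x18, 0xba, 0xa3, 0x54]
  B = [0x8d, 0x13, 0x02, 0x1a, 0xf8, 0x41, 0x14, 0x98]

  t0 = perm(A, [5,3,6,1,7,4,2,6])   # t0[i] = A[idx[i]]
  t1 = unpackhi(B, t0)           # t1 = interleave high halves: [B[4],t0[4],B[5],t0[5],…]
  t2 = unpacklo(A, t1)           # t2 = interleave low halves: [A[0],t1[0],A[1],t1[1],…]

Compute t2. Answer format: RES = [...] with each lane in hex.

RES = [0xf4, 0xf8, 0xee, 0x54, 0x97, 0x41, 0xc7, 0x18]

→ t0 |ba|c7|a3|ee|54|18|97|a3|
→ t1 |f8|54|41|18|14|97|98|a3|
→ t2 |f4|f8|ee|54|97|41|c7|18|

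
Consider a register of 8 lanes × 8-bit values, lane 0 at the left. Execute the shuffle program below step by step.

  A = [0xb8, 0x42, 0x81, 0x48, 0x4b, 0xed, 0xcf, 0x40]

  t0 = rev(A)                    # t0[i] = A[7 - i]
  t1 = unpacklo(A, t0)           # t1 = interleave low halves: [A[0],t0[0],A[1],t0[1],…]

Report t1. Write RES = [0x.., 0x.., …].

→ t0 |40|cf|ed|4b|48|81|42|b8|
→ t1 |b8|40|42|cf|81|ed|48|4b|

RES = [0xb8, 0x40, 0x42, 0xcf, 0x81, 0xed, 0x48, 0x4b]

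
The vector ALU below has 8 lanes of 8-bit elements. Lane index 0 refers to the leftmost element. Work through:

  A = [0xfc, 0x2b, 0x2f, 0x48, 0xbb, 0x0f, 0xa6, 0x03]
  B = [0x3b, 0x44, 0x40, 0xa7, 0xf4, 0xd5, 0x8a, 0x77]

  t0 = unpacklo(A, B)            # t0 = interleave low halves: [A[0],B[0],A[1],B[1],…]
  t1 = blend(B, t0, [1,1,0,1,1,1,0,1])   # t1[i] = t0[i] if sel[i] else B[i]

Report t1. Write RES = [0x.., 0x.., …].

→ t0 |fc|3b|2b|44|2f|40|48|a7|
→ t1 |fc|3b|40|44|2f|40|8a|a7|

RES = [ 0xfc  0x3b  0x40  0x44  0x2f  0x40  0x8a  0xa7 ]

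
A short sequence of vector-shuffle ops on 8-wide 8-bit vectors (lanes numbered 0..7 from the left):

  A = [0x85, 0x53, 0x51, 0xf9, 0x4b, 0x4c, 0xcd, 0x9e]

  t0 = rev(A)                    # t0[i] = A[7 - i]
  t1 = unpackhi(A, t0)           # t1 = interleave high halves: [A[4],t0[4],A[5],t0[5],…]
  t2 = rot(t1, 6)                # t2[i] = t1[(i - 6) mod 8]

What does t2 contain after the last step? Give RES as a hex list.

RES = [0x4c, 0x51, 0xcd, 0x53, 0x9e, 0x85, 0x4b, 0xf9]

t0 = [0x9e, 0xcd, 0x4c, 0x4b, 0xf9, 0x51, 0x53, 0x85]
t1 = [0x4b, 0xf9, 0x4c, 0x51, 0xcd, 0x53, 0x9e, 0x85]
t2 = [0x4c, 0x51, 0xcd, 0x53, 0x9e, 0x85, 0x4b, 0xf9]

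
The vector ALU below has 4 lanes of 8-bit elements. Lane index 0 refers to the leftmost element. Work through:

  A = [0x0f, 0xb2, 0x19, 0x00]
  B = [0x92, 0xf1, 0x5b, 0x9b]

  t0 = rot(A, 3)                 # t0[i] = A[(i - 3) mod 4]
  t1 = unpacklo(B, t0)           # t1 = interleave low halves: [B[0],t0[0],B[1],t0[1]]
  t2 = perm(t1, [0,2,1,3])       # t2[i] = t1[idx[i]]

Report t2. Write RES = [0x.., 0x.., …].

→ t0 |b2|19|00|0f|
→ t1 |92|b2|f1|19|
→ t2 |92|f1|b2|19|

RES = [0x92, 0xf1, 0xb2, 0x19]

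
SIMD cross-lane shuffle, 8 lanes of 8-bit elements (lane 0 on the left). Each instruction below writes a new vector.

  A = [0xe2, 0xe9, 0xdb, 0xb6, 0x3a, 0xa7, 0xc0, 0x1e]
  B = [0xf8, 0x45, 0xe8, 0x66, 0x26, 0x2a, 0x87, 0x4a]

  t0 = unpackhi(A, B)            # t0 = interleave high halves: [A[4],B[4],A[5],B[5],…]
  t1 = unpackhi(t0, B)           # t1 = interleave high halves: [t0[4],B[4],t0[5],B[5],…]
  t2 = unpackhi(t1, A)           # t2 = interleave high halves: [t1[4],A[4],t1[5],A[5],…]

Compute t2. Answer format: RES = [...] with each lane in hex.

RES = [ 0x1e  0x3a  0x87  0xa7  0x4a  0xc0  0x4a  0x1e ]

t0 = [0x3a, 0x26, 0xa7, 0x2a, 0xc0, 0x87, 0x1e, 0x4a]
t1 = [0xc0, 0x26, 0x87, 0x2a, 0x1e, 0x87, 0x4a, 0x4a]
t2 = [0x1e, 0x3a, 0x87, 0xa7, 0x4a, 0xc0, 0x4a, 0x1e]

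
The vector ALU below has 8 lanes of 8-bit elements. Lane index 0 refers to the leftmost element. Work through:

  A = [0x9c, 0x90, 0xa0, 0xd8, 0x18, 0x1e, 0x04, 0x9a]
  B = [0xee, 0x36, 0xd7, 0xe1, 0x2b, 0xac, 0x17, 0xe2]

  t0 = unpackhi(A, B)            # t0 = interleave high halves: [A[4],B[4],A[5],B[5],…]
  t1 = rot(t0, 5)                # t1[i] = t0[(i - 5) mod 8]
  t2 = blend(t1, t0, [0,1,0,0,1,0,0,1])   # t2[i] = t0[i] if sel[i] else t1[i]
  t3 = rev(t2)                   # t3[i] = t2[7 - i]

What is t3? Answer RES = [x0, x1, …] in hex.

RES = [0xe2, 0x2b, 0x18, 0x04, 0x9a, 0x17, 0x2b, 0xac]

t0 = [0x18, 0x2b, 0x1e, 0xac, 0x04, 0x17, 0x9a, 0xe2]
t1 = [0xac, 0x04, 0x17, 0x9a, 0xe2, 0x18, 0x2b, 0x1e]
t2 = [0xac, 0x2b, 0x17, 0x9a, 0x04, 0x18, 0x2b, 0xe2]
t3 = [0xe2, 0x2b, 0x18, 0x04, 0x9a, 0x17, 0x2b, 0xac]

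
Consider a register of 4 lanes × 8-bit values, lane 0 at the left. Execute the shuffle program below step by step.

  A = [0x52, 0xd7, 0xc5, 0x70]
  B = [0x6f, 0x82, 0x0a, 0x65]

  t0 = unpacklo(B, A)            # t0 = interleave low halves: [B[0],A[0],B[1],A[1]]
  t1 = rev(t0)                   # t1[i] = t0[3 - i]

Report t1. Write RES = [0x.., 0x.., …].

→ t0 |6f|52|82|d7|
→ t1 |d7|82|52|6f|

RES = [0xd7, 0x82, 0x52, 0x6f]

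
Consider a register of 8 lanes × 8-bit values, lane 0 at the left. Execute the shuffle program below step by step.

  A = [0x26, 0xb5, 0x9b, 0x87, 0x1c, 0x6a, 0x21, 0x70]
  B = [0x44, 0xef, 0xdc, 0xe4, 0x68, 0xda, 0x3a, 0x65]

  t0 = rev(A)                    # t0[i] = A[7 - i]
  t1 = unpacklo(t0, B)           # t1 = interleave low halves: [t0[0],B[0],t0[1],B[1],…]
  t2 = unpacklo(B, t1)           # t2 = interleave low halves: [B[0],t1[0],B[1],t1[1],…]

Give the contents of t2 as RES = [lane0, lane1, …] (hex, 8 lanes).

  t0: 70 21 6a 1c 87 9b b5 26
  t1: 70 44 21 ef 6a dc 1c e4
  t2: 44 70 ef 44 dc 21 e4 ef

RES = [ 0x44  0x70  0xef  0x44  0xdc  0x21  0xe4  0xef ]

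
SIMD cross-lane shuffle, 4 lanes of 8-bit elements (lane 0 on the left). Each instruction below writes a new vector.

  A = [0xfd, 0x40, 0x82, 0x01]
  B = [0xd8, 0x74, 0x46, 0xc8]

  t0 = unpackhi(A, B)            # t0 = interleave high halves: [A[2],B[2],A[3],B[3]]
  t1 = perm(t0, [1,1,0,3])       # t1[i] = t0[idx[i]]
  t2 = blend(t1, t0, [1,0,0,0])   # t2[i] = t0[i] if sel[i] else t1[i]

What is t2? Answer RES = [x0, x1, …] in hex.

t0 = [0x82, 0x46, 0x01, 0xc8]
t1 = [0x46, 0x46, 0x82, 0xc8]
t2 = [0x82, 0x46, 0x82, 0xc8]

RES = [0x82, 0x46, 0x82, 0xc8]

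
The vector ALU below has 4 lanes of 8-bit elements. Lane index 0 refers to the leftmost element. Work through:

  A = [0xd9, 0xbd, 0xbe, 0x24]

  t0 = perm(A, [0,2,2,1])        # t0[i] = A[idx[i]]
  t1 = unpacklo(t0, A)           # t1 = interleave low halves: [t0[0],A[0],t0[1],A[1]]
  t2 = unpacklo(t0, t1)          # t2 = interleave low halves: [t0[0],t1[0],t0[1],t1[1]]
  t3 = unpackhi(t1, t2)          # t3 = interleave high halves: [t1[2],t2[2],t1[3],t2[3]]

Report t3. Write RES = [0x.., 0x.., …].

RES = [0xbe, 0xbe, 0xbd, 0xd9]

  t0: d9 be be bd
  t1: d9 d9 be bd
  t2: d9 d9 be d9
  t3: be be bd d9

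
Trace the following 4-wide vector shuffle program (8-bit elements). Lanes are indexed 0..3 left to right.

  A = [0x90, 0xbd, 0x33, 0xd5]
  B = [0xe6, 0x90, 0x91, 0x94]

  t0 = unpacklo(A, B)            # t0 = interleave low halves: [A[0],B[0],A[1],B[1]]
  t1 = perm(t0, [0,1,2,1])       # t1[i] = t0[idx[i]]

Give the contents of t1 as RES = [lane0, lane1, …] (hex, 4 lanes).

RES = [ 0x90  0xe6  0xbd  0xe6 ]

  t0: 90 e6 bd 90
  t1: 90 e6 bd e6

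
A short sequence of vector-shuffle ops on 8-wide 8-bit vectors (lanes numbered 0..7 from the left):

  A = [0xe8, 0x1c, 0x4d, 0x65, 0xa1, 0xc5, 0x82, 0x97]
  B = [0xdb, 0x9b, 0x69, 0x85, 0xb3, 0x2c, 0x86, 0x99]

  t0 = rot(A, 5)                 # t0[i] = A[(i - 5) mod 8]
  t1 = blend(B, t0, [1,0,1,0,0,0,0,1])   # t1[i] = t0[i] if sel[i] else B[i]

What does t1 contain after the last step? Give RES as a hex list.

RES = [0x65, 0x9b, 0xc5, 0x85, 0xb3, 0x2c, 0x86, 0x4d]

  t0: 65 a1 c5 82 97 e8 1c 4d
  t1: 65 9b c5 85 b3 2c 86 4d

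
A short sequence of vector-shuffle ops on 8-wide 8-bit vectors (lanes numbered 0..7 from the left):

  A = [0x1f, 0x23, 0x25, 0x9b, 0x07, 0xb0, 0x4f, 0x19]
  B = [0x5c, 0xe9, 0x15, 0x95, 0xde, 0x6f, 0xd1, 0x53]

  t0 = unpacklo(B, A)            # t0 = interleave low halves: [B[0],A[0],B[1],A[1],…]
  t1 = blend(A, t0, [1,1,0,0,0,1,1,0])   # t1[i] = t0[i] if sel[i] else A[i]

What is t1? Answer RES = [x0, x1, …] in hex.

RES = [0x5c, 0x1f, 0x25, 0x9b, 0x07, 0x25, 0x95, 0x19]

→ t0 |5c|1f|e9|23|15|25|95|9b|
→ t1 |5c|1f|25|9b|07|25|95|19|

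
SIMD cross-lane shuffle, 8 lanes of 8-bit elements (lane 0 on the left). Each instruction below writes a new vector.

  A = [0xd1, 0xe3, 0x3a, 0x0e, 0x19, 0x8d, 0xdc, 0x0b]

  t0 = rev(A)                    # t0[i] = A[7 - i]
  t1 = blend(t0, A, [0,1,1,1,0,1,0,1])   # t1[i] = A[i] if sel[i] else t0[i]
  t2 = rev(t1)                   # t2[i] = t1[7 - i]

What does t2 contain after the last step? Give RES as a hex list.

RES = [0x0b, 0xe3, 0x8d, 0x0e, 0x0e, 0x3a, 0xe3, 0x0b]

t0 = [0x0b, 0xdc, 0x8d, 0x19, 0x0e, 0x3a, 0xe3, 0xd1]
t1 = [0x0b, 0xe3, 0x3a, 0x0e, 0x0e, 0x8d, 0xe3, 0x0b]
t2 = [0x0b, 0xe3, 0x8d, 0x0e, 0x0e, 0x3a, 0xe3, 0x0b]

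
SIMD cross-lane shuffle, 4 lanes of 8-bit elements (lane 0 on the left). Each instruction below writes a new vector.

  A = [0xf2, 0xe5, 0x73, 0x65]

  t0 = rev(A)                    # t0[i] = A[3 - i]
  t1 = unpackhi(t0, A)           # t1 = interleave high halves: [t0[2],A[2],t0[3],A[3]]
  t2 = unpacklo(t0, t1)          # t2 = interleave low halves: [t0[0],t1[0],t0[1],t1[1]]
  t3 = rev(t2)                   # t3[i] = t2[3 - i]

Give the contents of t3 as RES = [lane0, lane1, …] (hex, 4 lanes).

→ t0 |65|73|e5|f2|
→ t1 |e5|73|f2|65|
→ t2 |65|e5|73|73|
→ t3 |73|73|e5|65|

RES = [ 0x73  0x73  0xe5  0x65 ]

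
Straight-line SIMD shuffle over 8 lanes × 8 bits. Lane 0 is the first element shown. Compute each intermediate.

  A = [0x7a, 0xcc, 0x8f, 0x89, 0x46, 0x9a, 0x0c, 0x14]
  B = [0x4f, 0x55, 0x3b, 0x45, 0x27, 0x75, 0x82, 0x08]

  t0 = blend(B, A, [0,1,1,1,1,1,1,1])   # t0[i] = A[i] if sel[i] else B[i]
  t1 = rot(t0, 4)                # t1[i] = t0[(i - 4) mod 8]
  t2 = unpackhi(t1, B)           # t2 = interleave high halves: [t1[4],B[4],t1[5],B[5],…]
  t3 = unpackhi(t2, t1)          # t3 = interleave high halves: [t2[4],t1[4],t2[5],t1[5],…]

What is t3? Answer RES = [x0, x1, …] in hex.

t0 = [0x4f, 0xcc, 0x8f, 0x89, 0x46, 0x9a, 0x0c, 0x14]
t1 = [0x46, 0x9a, 0x0c, 0x14, 0x4f, 0xcc, 0x8f, 0x89]
t2 = [0x4f, 0x27, 0xcc, 0x75, 0x8f, 0x82, 0x89, 0x08]
t3 = [0x8f, 0x4f, 0x82, 0xcc, 0x89, 0x8f, 0x08, 0x89]

RES = [ 0x8f  0x4f  0x82  0xcc  0x89  0x8f  0x08  0x89 ]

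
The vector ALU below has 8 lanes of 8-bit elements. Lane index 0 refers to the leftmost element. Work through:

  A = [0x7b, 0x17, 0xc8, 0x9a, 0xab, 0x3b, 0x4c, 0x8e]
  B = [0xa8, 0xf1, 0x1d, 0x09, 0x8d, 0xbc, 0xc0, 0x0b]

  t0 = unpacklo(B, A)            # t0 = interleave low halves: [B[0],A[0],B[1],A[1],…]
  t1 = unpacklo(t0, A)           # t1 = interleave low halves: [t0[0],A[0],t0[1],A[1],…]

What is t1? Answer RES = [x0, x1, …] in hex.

→ t0 |a8|7b|f1|17|1d|c8|09|9a|
→ t1 |a8|7b|7b|17|f1|c8|17|9a|

RES = [0xa8, 0x7b, 0x7b, 0x17, 0xf1, 0xc8, 0x17, 0x9a]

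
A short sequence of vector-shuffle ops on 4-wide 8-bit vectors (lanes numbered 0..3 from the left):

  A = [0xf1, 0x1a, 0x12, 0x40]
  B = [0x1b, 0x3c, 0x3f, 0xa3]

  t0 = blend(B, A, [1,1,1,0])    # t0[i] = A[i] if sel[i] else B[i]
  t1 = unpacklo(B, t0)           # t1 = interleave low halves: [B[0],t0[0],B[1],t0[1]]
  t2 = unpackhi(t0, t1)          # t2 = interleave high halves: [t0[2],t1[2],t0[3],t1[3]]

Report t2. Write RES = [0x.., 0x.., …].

t0 = [0xf1, 0x1a, 0x12, 0xa3]
t1 = [0x1b, 0xf1, 0x3c, 0x1a]
t2 = [0x12, 0x3c, 0xa3, 0x1a]

RES = [0x12, 0x3c, 0xa3, 0x1a]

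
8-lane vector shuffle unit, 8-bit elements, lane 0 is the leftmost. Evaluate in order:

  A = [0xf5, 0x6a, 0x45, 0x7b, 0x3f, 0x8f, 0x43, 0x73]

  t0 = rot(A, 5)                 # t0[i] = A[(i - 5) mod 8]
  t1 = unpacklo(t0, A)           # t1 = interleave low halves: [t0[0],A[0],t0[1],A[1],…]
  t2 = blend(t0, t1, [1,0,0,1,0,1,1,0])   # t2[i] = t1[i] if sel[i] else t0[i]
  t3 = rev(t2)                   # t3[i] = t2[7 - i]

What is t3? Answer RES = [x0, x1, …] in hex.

RES = [ 0x45  0x43  0x45  0x73  0x6a  0x8f  0x3f  0x7b ]

t0 = [0x7b, 0x3f, 0x8f, 0x43, 0x73, 0xf5, 0x6a, 0x45]
t1 = [0x7b, 0xf5, 0x3f, 0x6a, 0x8f, 0x45, 0x43, 0x7b]
t2 = [0x7b, 0x3f, 0x8f, 0x6a, 0x73, 0x45, 0x43, 0x45]
t3 = [0x45, 0x43, 0x45, 0x73, 0x6a, 0x8f, 0x3f, 0x7b]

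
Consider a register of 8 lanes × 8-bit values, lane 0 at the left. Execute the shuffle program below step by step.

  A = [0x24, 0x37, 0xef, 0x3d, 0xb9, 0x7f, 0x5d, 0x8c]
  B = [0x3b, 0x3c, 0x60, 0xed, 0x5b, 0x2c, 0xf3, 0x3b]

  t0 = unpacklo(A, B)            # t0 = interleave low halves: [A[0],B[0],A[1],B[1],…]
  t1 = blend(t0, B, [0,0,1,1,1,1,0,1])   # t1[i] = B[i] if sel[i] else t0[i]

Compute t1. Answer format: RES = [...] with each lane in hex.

→ t0 |24|3b|37|3c|ef|60|3d|ed|
→ t1 |24|3b|60|ed|5b|2c|3d|3b|

RES = [ 0x24  0x3b  0x60  0xed  0x5b  0x2c  0x3d  0x3b ]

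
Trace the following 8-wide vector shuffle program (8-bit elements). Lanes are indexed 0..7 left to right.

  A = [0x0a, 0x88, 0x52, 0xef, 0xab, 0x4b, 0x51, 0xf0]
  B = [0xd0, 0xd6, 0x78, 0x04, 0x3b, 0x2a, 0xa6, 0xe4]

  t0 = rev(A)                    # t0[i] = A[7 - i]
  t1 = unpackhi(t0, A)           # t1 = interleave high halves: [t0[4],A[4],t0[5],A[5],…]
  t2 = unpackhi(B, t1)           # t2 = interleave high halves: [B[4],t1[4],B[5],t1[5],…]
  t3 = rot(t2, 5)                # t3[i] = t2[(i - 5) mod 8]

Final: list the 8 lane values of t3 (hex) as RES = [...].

→ t0 |f0|51|4b|ab|ef|52|88|0a|
→ t1 |ef|ab|52|4b|88|51|0a|f0|
→ t2 |3b|88|2a|51|a6|0a|e4|f0|
→ t3 |51|a6|0a|e4|f0|3b|88|2a|

RES = [ 0x51  0xa6  0x0a  0xe4  0xf0  0x3b  0x88  0x2a ]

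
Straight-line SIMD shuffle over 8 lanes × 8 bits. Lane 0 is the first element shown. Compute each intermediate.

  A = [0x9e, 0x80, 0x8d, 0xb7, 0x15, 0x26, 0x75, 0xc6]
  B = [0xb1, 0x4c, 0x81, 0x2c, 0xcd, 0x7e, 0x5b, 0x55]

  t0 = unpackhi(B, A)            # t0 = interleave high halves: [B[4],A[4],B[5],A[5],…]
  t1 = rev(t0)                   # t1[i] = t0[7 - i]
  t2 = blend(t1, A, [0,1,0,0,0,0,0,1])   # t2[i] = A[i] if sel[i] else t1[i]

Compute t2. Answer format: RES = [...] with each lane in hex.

t0 = [0xcd, 0x15, 0x7e, 0x26, 0x5b, 0x75, 0x55, 0xc6]
t1 = [0xc6, 0x55, 0x75, 0x5b, 0x26, 0x7e, 0x15, 0xcd]
t2 = [0xc6, 0x80, 0x75, 0x5b, 0x26, 0x7e, 0x15, 0xc6]

RES = [0xc6, 0x80, 0x75, 0x5b, 0x26, 0x7e, 0x15, 0xc6]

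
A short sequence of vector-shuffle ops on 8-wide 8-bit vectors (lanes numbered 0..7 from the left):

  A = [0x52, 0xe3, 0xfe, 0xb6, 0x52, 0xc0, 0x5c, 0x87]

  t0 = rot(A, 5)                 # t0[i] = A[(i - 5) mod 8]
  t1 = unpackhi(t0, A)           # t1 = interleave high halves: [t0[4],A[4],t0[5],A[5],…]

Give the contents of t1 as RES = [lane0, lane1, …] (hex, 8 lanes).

RES = [ 0x87  0x52  0x52  0xc0  0xe3  0x5c  0xfe  0x87 ]

  t0: b6 52 c0 5c 87 52 e3 fe
  t1: 87 52 52 c0 e3 5c fe 87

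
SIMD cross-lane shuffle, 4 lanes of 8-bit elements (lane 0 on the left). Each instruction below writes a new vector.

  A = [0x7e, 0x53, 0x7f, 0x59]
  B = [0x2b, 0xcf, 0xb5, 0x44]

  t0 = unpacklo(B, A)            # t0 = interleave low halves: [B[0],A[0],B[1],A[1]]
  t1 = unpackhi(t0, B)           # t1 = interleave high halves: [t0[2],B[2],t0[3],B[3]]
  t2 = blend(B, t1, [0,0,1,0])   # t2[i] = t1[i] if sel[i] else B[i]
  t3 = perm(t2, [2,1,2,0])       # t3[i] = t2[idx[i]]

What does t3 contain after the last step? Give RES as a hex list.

  t0: 2b 7e cf 53
  t1: cf b5 53 44
  t2: 2b cf 53 44
  t3: 53 cf 53 2b

RES = [ 0x53  0xcf  0x53  0x2b ]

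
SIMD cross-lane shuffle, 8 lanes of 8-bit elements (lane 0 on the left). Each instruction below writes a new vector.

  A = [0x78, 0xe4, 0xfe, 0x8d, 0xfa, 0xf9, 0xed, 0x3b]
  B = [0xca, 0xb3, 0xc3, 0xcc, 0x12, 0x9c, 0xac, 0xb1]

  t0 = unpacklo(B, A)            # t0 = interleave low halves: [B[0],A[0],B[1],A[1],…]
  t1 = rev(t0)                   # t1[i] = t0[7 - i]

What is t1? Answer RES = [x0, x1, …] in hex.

RES = [ 0x8d  0xcc  0xfe  0xc3  0xe4  0xb3  0x78  0xca ]

t0 = [0xca, 0x78, 0xb3, 0xe4, 0xc3, 0xfe, 0xcc, 0x8d]
t1 = [0x8d, 0xcc, 0xfe, 0xc3, 0xe4, 0xb3, 0x78, 0xca]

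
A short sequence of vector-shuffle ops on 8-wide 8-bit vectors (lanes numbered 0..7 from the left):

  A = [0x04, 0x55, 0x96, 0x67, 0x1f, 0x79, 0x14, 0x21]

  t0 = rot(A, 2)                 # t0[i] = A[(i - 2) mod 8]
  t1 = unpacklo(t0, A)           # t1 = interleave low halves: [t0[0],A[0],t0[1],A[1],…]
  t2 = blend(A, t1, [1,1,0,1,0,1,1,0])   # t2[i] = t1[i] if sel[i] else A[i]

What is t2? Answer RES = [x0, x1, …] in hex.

RES = [ 0x14  0x04  0x96  0x55  0x1f  0x96  0x55  0x21 ]

  t0: 14 21 04 55 96 67 1f 79
  t1: 14 04 21 55 04 96 55 67
  t2: 14 04 96 55 1f 96 55 21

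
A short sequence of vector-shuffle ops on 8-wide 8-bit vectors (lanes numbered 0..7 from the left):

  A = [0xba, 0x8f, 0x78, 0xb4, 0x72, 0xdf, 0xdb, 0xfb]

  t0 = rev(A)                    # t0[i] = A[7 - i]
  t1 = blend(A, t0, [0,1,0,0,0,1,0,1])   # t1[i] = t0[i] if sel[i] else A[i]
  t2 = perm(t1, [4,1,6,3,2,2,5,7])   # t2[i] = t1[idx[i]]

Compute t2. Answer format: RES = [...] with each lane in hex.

RES = [0x72, 0xdb, 0xdb, 0xb4, 0x78, 0x78, 0x78, 0xba]

→ t0 |fb|db|df|72|b4|78|8f|ba|
→ t1 |ba|db|78|b4|72|78|db|ba|
→ t2 |72|db|db|b4|78|78|78|ba|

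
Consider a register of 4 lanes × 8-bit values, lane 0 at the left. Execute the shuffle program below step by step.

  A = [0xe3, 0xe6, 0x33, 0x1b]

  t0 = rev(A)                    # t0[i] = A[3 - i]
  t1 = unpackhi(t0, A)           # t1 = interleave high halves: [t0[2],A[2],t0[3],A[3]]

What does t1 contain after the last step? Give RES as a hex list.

RES = [ 0xe6  0x33  0xe3  0x1b ]

t0 = [0x1b, 0x33, 0xe6, 0xe3]
t1 = [0xe6, 0x33, 0xe3, 0x1b]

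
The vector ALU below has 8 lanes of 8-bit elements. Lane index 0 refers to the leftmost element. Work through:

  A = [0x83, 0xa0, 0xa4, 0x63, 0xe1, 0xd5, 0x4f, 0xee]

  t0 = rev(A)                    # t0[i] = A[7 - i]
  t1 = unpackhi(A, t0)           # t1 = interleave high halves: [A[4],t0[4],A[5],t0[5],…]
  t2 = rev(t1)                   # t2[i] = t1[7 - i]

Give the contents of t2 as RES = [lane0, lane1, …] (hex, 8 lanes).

t0 = [0xee, 0x4f, 0xd5, 0xe1, 0x63, 0xa4, 0xa0, 0x83]
t1 = [0xe1, 0x63, 0xd5, 0xa4, 0x4f, 0xa0, 0xee, 0x83]
t2 = [0x83, 0xee, 0xa0, 0x4f, 0xa4, 0xd5, 0x63, 0xe1]

RES = [0x83, 0xee, 0xa0, 0x4f, 0xa4, 0xd5, 0x63, 0xe1]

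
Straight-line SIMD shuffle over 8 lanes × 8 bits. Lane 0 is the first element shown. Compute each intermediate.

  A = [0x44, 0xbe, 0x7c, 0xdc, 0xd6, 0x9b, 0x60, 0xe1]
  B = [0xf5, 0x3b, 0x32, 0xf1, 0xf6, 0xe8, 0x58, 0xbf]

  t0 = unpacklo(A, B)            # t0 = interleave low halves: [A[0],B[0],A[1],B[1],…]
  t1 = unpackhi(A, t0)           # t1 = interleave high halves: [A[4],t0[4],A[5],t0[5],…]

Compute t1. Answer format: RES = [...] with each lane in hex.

RES = [ 0xd6  0x7c  0x9b  0x32  0x60  0xdc  0xe1  0xf1 ]

  t0: 44 f5 be 3b 7c 32 dc f1
  t1: d6 7c 9b 32 60 dc e1 f1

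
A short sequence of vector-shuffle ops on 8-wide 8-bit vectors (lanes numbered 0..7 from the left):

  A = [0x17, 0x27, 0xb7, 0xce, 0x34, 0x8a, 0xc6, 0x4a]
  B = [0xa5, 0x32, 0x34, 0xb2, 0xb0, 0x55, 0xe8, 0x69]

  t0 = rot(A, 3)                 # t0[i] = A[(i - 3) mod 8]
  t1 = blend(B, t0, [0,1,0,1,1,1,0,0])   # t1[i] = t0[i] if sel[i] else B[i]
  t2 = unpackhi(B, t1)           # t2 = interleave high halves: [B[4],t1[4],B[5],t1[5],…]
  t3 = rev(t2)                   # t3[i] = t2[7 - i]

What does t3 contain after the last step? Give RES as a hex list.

RES = [ 0x69  0x69  0xe8  0xe8  0xb7  0x55  0x27  0xb0 ]

  t0: 8a c6 4a 17 27 b7 ce 34
  t1: a5 c6 34 17 27 b7 e8 69
  t2: b0 27 55 b7 e8 e8 69 69
  t3: 69 69 e8 e8 b7 55 27 b0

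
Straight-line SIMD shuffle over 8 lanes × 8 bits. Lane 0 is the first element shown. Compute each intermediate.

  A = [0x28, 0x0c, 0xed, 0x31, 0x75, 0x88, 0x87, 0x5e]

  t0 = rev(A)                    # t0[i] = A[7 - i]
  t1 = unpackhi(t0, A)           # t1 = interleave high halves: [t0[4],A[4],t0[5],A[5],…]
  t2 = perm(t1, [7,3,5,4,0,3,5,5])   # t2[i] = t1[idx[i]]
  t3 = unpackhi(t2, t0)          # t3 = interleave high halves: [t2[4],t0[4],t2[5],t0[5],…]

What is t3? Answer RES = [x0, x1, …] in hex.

RES = [ 0x31  0x31  0x88  0xed  0x87  0x0c  0x87  0x28 ]

→ t0 |5e|87|88|75|31|ed|0c|28|
→ t1 |31|75|ed|88|0c|87|28|5e|
→ t2 |5e|88|87|0c|31|88|87|87|
→ t3 |31|31|88|ed|87|0c|87|28|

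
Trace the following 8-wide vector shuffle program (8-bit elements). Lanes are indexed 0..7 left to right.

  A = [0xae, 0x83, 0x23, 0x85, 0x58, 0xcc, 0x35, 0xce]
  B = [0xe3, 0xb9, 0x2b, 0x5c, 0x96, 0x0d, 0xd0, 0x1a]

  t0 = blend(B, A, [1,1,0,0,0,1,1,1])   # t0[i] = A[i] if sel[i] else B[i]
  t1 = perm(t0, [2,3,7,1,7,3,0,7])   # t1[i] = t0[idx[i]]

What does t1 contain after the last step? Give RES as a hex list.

→ t0 |ae|83|2b|5c|96|cc|35|ce|
→ t1 |2b|5c|ce|83|ce|5c|ae|ce|

RES = [ 0x2b  0x5c  0xce  0x83  0xce  0x5c  0xae  0xce ]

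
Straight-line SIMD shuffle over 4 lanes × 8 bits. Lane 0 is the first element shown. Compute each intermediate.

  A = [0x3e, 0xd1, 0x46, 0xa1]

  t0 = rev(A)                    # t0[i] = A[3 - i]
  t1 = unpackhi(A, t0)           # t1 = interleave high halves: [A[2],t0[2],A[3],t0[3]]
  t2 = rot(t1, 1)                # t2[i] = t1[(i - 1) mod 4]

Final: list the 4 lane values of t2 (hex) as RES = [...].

  t0: a1 46 d1 3e
  t1: 46 d1 a1 3e
  t2: 3e 46 d1 a1

RES = [0x3e, 0x46, 0xd1, 0xa1]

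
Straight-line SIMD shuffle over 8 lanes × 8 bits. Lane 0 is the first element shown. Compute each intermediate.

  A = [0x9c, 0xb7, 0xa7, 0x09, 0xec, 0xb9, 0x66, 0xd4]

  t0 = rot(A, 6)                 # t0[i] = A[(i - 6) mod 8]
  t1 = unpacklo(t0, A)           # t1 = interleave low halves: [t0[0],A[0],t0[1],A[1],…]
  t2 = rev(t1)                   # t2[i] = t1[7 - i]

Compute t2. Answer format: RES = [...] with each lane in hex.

→ t0 |a7|09|ec|b9|66|d4|9c|b7|
→ t1 |a7|9c|09|b7|ec|a7|b9|09|
→ t2 |09|b9|a7|ec|b7|09|9c|a7|

RES = [0x09, 0xb9, 0xa7, 0xec, 0xb7, 0x09, 0x9c, 0xa7]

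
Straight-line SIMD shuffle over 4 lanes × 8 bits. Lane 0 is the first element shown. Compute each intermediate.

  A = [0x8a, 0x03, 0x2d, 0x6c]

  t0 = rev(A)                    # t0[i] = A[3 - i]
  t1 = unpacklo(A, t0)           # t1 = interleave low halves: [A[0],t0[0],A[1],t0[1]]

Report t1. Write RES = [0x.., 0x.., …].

RES = [0x8a, 0x6c, 0x03, 0x2d]

  t0: 6c 2d 03 8a
  t1: 8a 6c 03 2d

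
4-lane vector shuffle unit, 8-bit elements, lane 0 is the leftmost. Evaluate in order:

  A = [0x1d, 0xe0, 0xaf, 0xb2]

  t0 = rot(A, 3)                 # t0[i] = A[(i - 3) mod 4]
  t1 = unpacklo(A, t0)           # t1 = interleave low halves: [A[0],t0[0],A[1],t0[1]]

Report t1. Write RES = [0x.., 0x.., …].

RES = [ 0x1d  0xe0  0xe0  0xaf ]

→ t0 |e0|af|b2|1d|
→ t1 |1d|e0|e0|af|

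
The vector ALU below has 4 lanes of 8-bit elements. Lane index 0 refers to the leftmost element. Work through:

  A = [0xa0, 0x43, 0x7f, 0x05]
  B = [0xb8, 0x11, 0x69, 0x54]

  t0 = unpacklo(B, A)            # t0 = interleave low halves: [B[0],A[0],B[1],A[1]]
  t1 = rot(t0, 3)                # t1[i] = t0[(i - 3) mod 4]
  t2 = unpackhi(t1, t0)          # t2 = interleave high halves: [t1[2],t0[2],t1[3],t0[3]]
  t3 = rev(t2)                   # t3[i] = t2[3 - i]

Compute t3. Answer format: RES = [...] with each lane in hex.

RES = [0x43, 0xb8, 0x11, 0x43]

→ t0 |b8|a0|11|43|
→ t1 |a0|11|43|b8|
→ t2 |43|11|b8|43|
→ t3 |43|b8|11|43|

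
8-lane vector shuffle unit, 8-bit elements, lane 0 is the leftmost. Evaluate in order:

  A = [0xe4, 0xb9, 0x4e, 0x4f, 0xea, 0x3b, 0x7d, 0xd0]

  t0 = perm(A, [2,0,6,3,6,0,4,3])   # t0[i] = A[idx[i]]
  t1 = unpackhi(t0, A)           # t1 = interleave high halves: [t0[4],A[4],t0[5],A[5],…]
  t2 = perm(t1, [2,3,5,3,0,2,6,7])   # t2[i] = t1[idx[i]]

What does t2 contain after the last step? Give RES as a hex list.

→ t0 |4e|e4|7d|4f|7d|e4|ea|4f|
→ t1 |7d|ea|e4|3b|ea|7d|4f|d0|
→ t2 |e4|3b|7d|3b|7d|e4|4f|d0|

RES = [ 0xe4  0x3b  0x7d  0x3b  0x7d  0xe4  0x4f  0xd0 ]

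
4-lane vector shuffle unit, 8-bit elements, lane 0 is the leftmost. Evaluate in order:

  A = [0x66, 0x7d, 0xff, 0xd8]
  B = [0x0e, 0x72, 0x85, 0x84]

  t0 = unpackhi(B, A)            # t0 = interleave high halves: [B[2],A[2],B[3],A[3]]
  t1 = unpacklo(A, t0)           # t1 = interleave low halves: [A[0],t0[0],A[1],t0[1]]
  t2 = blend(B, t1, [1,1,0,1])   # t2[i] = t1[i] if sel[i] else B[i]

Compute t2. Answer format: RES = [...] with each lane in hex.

t0 = [0x85, 0xff, 0x84, 0xd8]
t1 = [0x66, 0x85, 0x7d, 0xff]
t2 = [0x66, 0x85, 0x85, 0xff]

RES = [0x66, 0x85, 0x85, 0xff]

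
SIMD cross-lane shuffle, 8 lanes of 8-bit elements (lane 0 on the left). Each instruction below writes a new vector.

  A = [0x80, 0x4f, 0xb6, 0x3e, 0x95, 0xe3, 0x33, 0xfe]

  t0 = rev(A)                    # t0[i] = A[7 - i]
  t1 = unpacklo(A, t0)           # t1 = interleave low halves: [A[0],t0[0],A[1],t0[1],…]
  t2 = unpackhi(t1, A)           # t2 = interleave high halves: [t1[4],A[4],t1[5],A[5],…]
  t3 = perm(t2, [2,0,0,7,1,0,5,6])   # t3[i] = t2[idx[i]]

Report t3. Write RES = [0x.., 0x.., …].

RES = [0xe3, 0xb6, 0xb6, 0xfe, 0x95, 0xb6, 0x33, 0x95]

t0 = [0xfe, 0x33, 0xe3, 0x95, 0x3e, 0xb6, 0x4f, 0x80]
t1 = [0x80, 0xfe, 0x4f, 0x33, 0xb6, 0xe3, 0x3e, 0x95]
t2 = [0xb6, 0x95, 0xe3, 0xe3, 0x3e, 0x33, 0x95, 0xfe]
t3 = [0xe3, 0xb6, 0xb6, 0xfe, 0x95, 0xb6, 0x33, 0x95]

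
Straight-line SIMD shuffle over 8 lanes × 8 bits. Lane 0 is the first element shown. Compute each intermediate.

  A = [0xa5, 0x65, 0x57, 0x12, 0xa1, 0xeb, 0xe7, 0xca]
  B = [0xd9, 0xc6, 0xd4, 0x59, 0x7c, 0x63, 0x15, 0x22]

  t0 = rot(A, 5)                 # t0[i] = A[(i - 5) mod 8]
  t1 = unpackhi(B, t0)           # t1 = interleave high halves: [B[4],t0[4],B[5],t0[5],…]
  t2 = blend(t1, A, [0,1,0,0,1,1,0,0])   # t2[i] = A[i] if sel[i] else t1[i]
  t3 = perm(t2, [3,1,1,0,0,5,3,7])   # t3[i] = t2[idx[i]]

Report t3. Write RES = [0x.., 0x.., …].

  t0: 12 a1 eb e7 ca a5 65 57
  t1: 7c ca 63 a5 15 65 22 57
  t2: 7c 65 63 a5 a1 eb 22 57
  t3: a5 65 65 7c 7c eb a5 57

RES = [ 0xa5  0x65  0x65  0x7c  0x7c  0xeb  0xa5  0x57 ]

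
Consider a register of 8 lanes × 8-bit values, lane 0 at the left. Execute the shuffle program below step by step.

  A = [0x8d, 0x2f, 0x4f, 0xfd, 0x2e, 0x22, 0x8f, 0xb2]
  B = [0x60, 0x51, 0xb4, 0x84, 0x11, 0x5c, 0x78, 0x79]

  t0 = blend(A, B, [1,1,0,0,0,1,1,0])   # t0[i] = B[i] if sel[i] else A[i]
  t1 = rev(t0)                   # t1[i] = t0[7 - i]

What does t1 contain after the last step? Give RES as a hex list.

  t0: 60 51 4f fd 2e 5c 78 b2
  t1: b2 78 5c 2e fd 4f 51 60

RES = [0xb2, 0x78, 0x5c, 0x2e, 0xfd, 0x4f, 0x51, 0x60]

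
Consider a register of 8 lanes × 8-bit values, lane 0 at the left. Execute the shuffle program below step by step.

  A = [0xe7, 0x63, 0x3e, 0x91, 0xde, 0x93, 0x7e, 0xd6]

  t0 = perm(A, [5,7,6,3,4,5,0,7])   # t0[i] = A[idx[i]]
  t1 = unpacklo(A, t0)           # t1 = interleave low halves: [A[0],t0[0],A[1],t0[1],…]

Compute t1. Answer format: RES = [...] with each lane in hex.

RES = [0xe7, 0x93, 0x63, 0xd6, 0x3e, 0x7e, 0x91, 0x91]

t0 = [0x93, 0xd6, 0x7e, 0x91, 0xde, 0x93, 0xe7, 0xd6]
t1 = [0xe7, 0x93, 0x63, 0xd6, 0x3e, 0x7e, 0x91, 0x91]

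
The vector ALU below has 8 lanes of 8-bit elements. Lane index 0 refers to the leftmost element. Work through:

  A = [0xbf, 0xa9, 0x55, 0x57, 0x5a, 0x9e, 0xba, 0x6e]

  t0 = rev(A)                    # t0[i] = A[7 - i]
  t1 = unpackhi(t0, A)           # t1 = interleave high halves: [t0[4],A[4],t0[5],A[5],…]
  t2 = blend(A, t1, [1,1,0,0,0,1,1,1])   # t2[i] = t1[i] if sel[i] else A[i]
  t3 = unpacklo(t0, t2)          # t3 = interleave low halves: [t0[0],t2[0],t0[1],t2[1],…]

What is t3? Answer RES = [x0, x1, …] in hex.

RES = [ 0x6e  0x57  0xba  0x5a  0x9e  0x55  0x5a  0x57 ]

t0 = [0x6e, 0xba, 0x9e, 0x5a, 0x57, 0x55, 0xa9, 0xbf]
t1 = [0x57, 0x5a, 0x55, 0x9e, 0xa9, 0xba, 0xbf, 0x6e]
t2 = [0x57, 0x5a, 0x55, 0x57, 0x5a, 0xba, 0xbf, 0x6e]
t3 = [0x6e, 0x57, 0xba, 0x5a, 0x9e, 0x55, 0x5a, 0x57]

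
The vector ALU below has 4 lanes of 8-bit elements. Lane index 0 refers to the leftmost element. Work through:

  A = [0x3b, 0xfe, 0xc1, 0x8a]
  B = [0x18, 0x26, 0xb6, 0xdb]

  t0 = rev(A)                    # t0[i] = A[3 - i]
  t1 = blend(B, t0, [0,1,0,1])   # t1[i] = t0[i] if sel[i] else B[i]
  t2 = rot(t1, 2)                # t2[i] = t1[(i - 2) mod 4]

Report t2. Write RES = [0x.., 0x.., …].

  t0: 8a c1 fe 3b
  t1: 18 c1 b6 3b
  t2: b6 3b 18 c1

RES = [ 0xb6  0x3b  0x18  0xc1 ]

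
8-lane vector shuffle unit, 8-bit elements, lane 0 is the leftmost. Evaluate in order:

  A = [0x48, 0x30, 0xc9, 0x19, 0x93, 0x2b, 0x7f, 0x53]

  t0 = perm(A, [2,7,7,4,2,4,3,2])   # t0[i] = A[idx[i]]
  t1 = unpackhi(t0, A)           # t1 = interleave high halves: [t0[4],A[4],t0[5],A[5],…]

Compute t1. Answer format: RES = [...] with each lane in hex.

RES = [0xc9, 0x93, 0x93, 0x2b, 0x19, 0x7f, 0xc9, 0x53]

→ t0 |c9|53|53|93|c9|93|19|c9|
→ t1 |c9|93|93|2b|19|7f|c9|53|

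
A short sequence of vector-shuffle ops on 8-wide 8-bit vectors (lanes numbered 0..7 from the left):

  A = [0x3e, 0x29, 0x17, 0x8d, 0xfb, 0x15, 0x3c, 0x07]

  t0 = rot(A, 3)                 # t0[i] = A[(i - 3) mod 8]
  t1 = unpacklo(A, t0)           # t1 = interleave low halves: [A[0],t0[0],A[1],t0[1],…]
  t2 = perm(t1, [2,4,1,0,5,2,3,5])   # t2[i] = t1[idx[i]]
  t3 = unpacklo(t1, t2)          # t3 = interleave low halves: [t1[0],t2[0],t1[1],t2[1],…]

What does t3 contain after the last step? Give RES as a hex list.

→ t0 |15|3c|07|3e|29|17|8d|fb|
→ t1 |3e|15|29|3c|17|07|8d|3e|
→ t2 |29|17|15|3e|07|29|3c|07|
→ t3 |3e|29|15|17|29|15|3c|3e|

RES = [ 0x3e  0x29  0x15  0x17  0x29  0x15  0x3c  0x3e ]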